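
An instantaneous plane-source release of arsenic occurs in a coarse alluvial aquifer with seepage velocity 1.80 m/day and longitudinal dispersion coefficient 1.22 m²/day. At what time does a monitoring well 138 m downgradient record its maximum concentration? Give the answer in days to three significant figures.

For the 1D instantaneous-source solution, setting ∂C/∂t = 0 at fixed x gives v²t² + 2Dt − x² = 0, so t = (√(D² + v²x²) − D)/v².
√(D² + v²x²) = √(1.22² + 1.80² × 138²) = 248.4; v² = 3.24.
t = (248.4 − 1.22)/3.24 = 76.3 days (vs. the pure-advection estimate x/v = 76.7 d).

76.3 days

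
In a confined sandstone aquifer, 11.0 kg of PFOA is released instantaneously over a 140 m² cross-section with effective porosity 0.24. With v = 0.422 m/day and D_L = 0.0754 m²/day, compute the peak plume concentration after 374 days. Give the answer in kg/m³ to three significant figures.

0.0174 kg/m³

The peak of an instantaneous 1D plume sits at x = vt; there the Gaussian factor is 1 and C_max = M/(n_e·A·√(4πDt)), where n_e·A is the pore area the mass is dissolved in.
√(4πDt) = √(4π × 0.0754 × 374) = 18.82 m, so C_max = 11.0/(0.24 × 140 × 18.82) = 0.0174 kg/m³.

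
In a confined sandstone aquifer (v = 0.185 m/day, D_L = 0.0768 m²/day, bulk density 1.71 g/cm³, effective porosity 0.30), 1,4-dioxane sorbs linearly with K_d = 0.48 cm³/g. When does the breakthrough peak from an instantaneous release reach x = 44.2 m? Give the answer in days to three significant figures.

884 days

Retardation factor R = 1 + ρ_b·K_d/n = 1 + 1.71 × 0.48/0.30 = 3.736.
Sorption retards both mechanisms: v_R = v/R = 0.04952 m/day, D_R = D/R = 0.02056 m²/day.
Peak time from v_R²t² + 2D_R t − x² = 0: t = (√(D_R² + v_R²x²) − D_R)/v_R².
√(D_R² + v_R²x²) = √(0.02056² + 0.04952² × 44.2²) = 2.189; v_R² = 0.002452.
t = (2.189 − 0.02056)/0.002452 = 884 days.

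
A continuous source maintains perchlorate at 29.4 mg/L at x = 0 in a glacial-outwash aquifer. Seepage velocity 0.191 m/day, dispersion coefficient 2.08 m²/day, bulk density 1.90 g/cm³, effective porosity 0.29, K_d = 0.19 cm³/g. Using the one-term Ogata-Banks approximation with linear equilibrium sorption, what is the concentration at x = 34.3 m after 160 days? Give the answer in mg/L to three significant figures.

Retardation factor R = 1 + ρ_b·K_d/n = 1 + 1.90 × 0.19/0.29 = 2.245.
Sorption retards both mechanisms: v_R = v/R = 0.08508 m/day, D_R = D/R = 0.9265 m²/day.
v_R·t = 0.08508 × 160 = 13.6128 m; 2√(D_R t) = 24.35 m; argument = (34.3 − 13.6128)/24.35 = 0.8496.
C = C₀ × ½·erfc(0.8496) = 29.4 × 0.1148 = 3.38 mg/L.

3.38 mg/L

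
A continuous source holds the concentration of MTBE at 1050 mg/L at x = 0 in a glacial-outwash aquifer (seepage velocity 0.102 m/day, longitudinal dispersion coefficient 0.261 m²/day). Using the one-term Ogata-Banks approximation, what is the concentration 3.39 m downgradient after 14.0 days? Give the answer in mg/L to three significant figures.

For a continuous step input, C/C₀ ≈ ½·erfc((x−vt)/(2√(Dt))).
vt = 0.102 × 14.0 = 1.428 m and 2√(Dt) = 2√(0.261 × 14.0) = 3.823 m.
Argument (x−vt)/(2√(Dt)) = (3.39 − 1.428)/3.823 = 0.5132; ½·erfc(0.5132) = 0.2340.
C = 1050 × 0.2340 = 246 mg/L.

246 mg/L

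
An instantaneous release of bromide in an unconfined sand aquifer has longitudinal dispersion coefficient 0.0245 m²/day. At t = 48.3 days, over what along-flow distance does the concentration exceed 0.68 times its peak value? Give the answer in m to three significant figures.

The plume is Gaussian with σ = √(2Dt) = √(2 × 0.0245 × 48.3) = 1.538 m.
C/C_peak = exp(−Δx²/(2σ²)) = 0.68 ⇒ Δx = σ·√(−2 ln 0.68) = 1.538 × 0.8783 = 1.351 m.
Width = 2Δx = 2.70 m.

2.70 m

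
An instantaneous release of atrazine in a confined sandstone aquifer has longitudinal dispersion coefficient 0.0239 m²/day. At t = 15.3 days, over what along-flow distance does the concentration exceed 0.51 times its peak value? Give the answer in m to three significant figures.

The plume is Gaussian with σ = √(2Dt) = √(2 × 0.0239 × 15.3) = 0.8552 m.
C/C_peak = exp(−Δx²/(2σ²)) = 0.51 ⇒ Δx = σ·√(−2 ln 0.51) = 0.8552 × 1.160 = 0.9920 m.
Width = 2Δx = 1.98 m.

1.98 m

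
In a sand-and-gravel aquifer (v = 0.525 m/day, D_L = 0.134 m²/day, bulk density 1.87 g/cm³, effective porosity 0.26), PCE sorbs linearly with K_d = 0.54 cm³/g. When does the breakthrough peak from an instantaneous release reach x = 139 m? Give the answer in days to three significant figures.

Retardation factor R = 1 + ρ_b·K_d/n = 1 + 1.87 × 0.54/0.26 = 4.884.
Sorption retards both mechanisms: v_R = v/R = 0.1075 m/day, D_R = D/R = 0.02744 m²/day.
Peak time from v_R²t² + 2D_R t − x² = 0: t = (√(D_R² + v_R²x²) − D_R)/v_R².
√(D_R² + v_R²x²) = √(0.02744² + 0.1075² × 139²) = 14.94; v_R² = 0.01156.
t = (14.94 − 0.02744)/0.01156 = 1290 days.

1290 days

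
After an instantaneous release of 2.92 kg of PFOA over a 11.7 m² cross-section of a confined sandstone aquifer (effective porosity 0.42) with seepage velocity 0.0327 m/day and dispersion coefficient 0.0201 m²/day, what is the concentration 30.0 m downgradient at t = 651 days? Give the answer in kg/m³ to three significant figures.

For an instantaneous plane source, C(x,t) = M/(n_e·A·√(4πDt)) · exp(−(x−vt)²/(4Dt)), with n_e·A the pore (flow) area.
Plume center vt = 0.0327 × 651 = 21.2877 m, so the well at 30.0 m is 8.7123 m downgradient of the peak.
√(4πDt) = 12.82 m, giving peak height M/(n_e·A·√(4πDt)) = 2.92/(0.42 × 11.7 × 12.82) = 0.04635 kg/m³.
(x−vt)²/(4Dt) = (8.7123)²/(4 × 0.0201 × 651) = 1.450; exp(−1.450) = 0.2346.
C = 0.04635 × 0.2346 = 0.0109 kg/m³.

0.0109 kg/m³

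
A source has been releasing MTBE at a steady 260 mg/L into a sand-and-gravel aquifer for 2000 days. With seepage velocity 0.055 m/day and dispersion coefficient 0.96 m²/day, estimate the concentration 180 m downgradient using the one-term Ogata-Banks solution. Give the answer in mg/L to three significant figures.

33.6 mg/L

For a continuous step input, C/C₀ ≈ ½·erfc((x−vt)/(2√(Dt))).
vt = 0.055 × 2000 = 110 m and 2√(Dt) = 2√(0.96 × 2000) = 87.64 m.
Argument (x−vt)/(2√(Dt)) = (180 − 110)/87.64 = 0.7987; ½·erfc(0.7987) = 0.1293.
C = 260 × 0.1293 = 33.6 mg/L.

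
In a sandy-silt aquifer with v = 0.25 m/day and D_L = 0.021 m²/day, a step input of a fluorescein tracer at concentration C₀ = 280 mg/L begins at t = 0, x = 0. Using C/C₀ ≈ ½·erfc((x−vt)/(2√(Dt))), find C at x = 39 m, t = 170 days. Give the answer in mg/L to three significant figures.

For a continuous step input, C/C₀ ≈ ½·erfc((x−vt)/(2√(Dt))).
vt = 0.25 × 170 = 42.5 m and 2√(Dt) = 2√(0.021 × 170) = 3.779 m.
Argument (x−vt)/(2√(Dt)) = (39 − 42.5)/3.779 = -0.9262; ½·erfc(-0.9262) = 0.9049.
C = 280 × 0.9049 = 253 mg/L.

253 mg/L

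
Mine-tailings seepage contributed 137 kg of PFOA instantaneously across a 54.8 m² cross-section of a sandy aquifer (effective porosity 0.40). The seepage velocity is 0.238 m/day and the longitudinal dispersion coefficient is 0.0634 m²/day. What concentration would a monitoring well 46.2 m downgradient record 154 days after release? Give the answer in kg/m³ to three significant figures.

For an instantaneous plane source, C(x,t) = M/(n_e·A·√(4πDt)) · exp(−(x−vt)²/(4Dt)), with n_e·A the pore (flow) area.
Plume center vt = 0.238 × 154 = 36.652 m, so the well at 46.2 m is 9.548 m downgradient of the peak.
√(4πDt) = 11.08 m, giving peak height M/(n_e·A·√(4πDt)) = 137/(0.40 × 54.8 × 11.08) = 0.5641 kg/m³.
(x−vt)²/(4Dt) = (9.548)²/(4 × 0.0634 × 154) = 2.334; exp(−2.334) = 0.09691.
C = 0.5641 × 0.09691 = 0.0547 kg/m³.

0.0547 kg/m³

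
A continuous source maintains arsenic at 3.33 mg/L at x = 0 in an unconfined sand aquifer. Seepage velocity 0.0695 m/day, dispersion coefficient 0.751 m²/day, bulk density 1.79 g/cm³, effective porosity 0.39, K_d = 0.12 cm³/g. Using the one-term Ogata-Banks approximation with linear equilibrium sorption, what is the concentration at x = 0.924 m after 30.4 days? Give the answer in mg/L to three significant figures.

1.77 mg/L

Retardation factor R = 1 + ρ_b·K_d/n = 1 + 1.79 × 0.12/0.39 = 1.551.
Sorption retards both mechanisms: v_R = v/R = 0.04481 m/day, D_R = D/R = 0.4842 m²/day.
v_R·t = 0.04481 × 30.4 = 1.362224 m; 2√(D_R t) = 7.673 m; argument = (0.924 − 1.362224)/7.673 = -0.05711.
C = C₀ × ½·erfc(-0.05711) = 3.33 × 0.5322 = 1.77 mg/L.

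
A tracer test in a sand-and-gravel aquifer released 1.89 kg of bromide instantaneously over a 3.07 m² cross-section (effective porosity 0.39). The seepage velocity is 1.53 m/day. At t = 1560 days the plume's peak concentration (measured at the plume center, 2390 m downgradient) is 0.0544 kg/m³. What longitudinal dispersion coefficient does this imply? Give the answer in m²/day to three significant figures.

0.0430 m²/day

At the plume center C_max = M/(n_e·A·√(4πDt)), so D = M²/(4πt·(n_e·A·C_max)²).
n_e·A·C_max = 0.39 × 3.07 × 0.0544 = 0.06513 kg/m.
D = 1.89²/(4π × 1560 × 0.06513²) = 0.0430 m²/day.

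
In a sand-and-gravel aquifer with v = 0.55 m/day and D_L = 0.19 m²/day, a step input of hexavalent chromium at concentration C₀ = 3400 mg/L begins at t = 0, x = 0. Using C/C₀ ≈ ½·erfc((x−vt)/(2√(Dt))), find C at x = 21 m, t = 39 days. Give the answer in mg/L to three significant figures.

For a continuous step input, C/C₀ ≈ ½·erfc((x−vt)/(2√(Dt))).
vt = 0.55 × 39 = 21.45 m and 2√(Dt) = 2√(0.19 × 39) = 5.444 m.
Argument (x−vt)/(2√(Dt)) = (21 − 21.45)/5.444 = -0.08266; ½·erfc(-0.08266) = 0.5465.
C = 3400 × 0.5465 = 1860 mg/L.

1860 mg/L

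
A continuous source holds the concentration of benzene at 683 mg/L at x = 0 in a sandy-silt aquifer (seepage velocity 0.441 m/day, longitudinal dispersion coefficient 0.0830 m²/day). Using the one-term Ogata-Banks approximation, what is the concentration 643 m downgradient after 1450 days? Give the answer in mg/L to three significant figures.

For a continuous step input, C/C₀ ≈ ½·erfc((x−vt)/(2√(Dt))).
vt = 0.441 × 1450 = 639.45 m and 2√(Dt) = 2√(0.0830 × 1450) = 21.94 m.
Argument (x−vt)/(2√(Dt)) = (643 − 639.45)/21.94 = 0.1618; ½·erfc(0.1618) = 0.4095.
C = 683 × 0.4095 = 280 mg/L.

280 mg/L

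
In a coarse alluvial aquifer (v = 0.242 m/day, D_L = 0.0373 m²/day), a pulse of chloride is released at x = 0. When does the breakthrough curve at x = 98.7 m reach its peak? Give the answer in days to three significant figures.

407 days

For the 1D instantaneous-source solution, setting ∂C/∂t = 0 at fixed x gives v²t² + 2Dt − x² = 0, so t = (√(D² + v²x²) − D)/v².
√(D² + v²x²) = √(0.0373² + 0.242² × 98.7²) = 23.89; v² = 0.058564.
t = (23.89 − 0.0373)/0.058564 = 407 days (vs. the pure-advection estimate x/v = 408 d).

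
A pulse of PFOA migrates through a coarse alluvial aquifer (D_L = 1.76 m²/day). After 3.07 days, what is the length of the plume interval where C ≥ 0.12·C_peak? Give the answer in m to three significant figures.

The plume is Gaussian with σ = √(2Dt) = √(2 × 1.76 × 3.07) = 3.287 m.
C/C_peak = exp(−Δx²/(2σ²)) = 0.12 ⇒ Δx = σ·√(−2 ln 0.12) = 3.287 × 2.059 = 6.768 m.
Width = 2Δx = 13.5 m.

13.5 m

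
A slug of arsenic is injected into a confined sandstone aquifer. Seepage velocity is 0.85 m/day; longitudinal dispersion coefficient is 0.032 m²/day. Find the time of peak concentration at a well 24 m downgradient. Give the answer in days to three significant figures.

For the 1D instantaneous-source solution, setting ∂C/∂t = 0 at fixed x gives v²t² + 2Dt − x² = 0, so t = (√(D² + v²x²) − D)/v².
√(D² + v²x²) = √(0.032² + 0.85² × 24²) = 20.40; v² = 0.7225.
t = (20.40 − 0.032)/0.7225 = 28.2 days (vs. the pure-advection estimate x/v = 28.2 d).

28.2 days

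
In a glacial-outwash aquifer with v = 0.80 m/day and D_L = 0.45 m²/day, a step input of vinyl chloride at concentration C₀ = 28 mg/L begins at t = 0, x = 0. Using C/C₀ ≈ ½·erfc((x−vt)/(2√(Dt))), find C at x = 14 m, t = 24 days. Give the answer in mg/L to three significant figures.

24.3 mg/L

For a continuous step input, C/C₀ ≈ ½·erfc((x−vt)/(2√(Dt))).
vt = 0.80 × 24 = 19.2 m and 2√(Dt) = 2√(0.45 × 24) = 6.573 m.
Argument (x−vt)/(2√(Dt)) = (14 − 19.2)/6.573 = -0.7911; ½·erfc(-0.7911) = 0.8684.
C = 28 × 0.8684 = 24.3 mg/L.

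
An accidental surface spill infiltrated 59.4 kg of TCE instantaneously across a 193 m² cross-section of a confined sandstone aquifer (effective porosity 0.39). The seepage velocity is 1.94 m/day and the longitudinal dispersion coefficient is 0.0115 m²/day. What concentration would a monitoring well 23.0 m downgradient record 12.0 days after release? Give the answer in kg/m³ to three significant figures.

For an instantaneous plane source, C(x,t) = M/(n_e·A·√(4πDt)) · exp(−(x−vt)²/(4Dt)), with n_e·A the pore (flow) area.
Plume center vt = 1.94 × 12.0 = 23.28 m, so the well at 23.0 m is 0.28 m upgradient of the peak.
√(4πDt) = 1.317 m, giving peak height M/(n_e·A·√(4πDt)) = 59.4/(0.39 × 193 × 1.317) = 0.5992 kg/m³.
(x−vt)²/(4Dt) = (-0.28)²/(4 × 0.0115 × 12.0) = 0.1420; exp(−0.1420) = 0.8676.
C = 0.5992 × 0.8676 = 0.520 kg/m³.

0.520 kg/m³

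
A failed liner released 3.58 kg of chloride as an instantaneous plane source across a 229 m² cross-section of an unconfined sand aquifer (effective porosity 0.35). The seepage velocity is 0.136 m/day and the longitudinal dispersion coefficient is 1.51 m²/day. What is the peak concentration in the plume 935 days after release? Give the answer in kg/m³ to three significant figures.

The peak of an instantaneous 1D plume sits at x = vt; there the Gaussian factor is 1 and C_max = M/(n_e·A·√(4πDt)), where n_e·A is the pore area the mass is dissolved in.
√(4πDt) = √(4π × 1.51 × 935) = 133.2 m, so C_max = 3.58/(0.35 × 229 × 133.2) = 0.000335 kg/m³.

0.000335 kg/m³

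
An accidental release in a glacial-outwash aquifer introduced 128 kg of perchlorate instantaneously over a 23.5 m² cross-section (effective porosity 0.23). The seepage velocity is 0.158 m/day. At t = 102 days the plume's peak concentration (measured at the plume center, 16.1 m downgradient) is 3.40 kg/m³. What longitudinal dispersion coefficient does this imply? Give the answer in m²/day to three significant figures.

0.0378 m²/day

At the plume center C_max = M/(n_e·A·√(4πDt)), so D = M²/(4πt·(n_e·A·C_max)²).
n_e·A·C_max = 0.23 × 23.5 × 3.40 = 18.38 kg/m.
D = 128²/(4π × 102 × 18.38²) = 0.0378 m²/day.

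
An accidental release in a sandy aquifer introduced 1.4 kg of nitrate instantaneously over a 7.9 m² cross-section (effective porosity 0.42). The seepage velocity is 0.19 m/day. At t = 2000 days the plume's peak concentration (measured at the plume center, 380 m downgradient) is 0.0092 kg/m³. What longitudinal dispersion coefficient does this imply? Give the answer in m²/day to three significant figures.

0.0837 m²/day

At the plume center C_max = M/(n_e·A·√(4πDt)), so D = M²/(4πt·(n_e·A·C_max)²).
n_e·A·C_max = 0.42 × 7.9 × 0.0092 = 0.03053 kg/m.
D = 1.4²/(4π × 2000 × 0.03053²) = 0.0837 m²/day.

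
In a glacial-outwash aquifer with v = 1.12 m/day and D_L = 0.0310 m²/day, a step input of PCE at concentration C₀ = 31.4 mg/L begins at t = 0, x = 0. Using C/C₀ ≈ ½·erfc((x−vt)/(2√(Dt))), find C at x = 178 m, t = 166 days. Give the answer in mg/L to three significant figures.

31.2 mg/L

For a continuous step input, C/C₀ ≈ ½·erfc((x−vt)/(2√(Dt))).
vt = 1.12 × 166 = 185.92 m and 2√(Dt) = 2√(0.0310 × 166) = 4.537 m.
Argument (x−vt)/(2√(Dt)) = (178 − 185.92)/4.537 = -1.746; ½·erfc(-1.746) = 0.9932.
C = 31.4 × 0.9932 = 31.2 mg/L.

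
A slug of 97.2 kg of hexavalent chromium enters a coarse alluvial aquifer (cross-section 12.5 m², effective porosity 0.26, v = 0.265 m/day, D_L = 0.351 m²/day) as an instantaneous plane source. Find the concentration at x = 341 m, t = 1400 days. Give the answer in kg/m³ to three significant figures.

For an instantaneous plane source, C(x,t) = M/(n_e·A·√(4πDt)) · exp(−(x−vt)²/(4Dt)), with n_e·A the pore (flow) area.
Plume center vt = 0.265 × 1400 = 371 m, so the well at 341 m is 30 m upgradient of the peak.
√(4πDt) = 78.58 m, giving peak height M/(n_e·A·√(4πDt)) = 97.2/(0.26 × 12.5 × 78.58) = 0.3806 kg/m³.
(x−vt)²/(4Dt) = (-30)²/(4 × 0.351 × 1400) = 0.4579; exp(−0.4579) = 0.6326.
C = 0.3806 × 0.6326 = 0.241 kg/m³.

0.241 kg/m³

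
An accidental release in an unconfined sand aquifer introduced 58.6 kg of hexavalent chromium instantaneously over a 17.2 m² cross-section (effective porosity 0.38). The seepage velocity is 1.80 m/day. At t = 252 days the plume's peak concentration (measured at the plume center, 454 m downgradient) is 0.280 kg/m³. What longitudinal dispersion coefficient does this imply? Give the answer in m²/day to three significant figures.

At the plume center C_max = M/(n_e·A·√(4πDt)), so D = M²/(4πt·(n_e·A·C_max)²).
n_e·A·C_max = 0.38 × 17.2 × 0.280 = 1.830 kg/m.
D = 58.6²/(4π × 252 × 1.830²) = 0.324 m²/day.

0.324 m²/day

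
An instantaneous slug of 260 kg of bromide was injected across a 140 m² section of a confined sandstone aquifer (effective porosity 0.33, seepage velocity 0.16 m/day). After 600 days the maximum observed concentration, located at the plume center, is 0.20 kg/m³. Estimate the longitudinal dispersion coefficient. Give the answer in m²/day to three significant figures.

At the plume center C_max = M/(n_e·A·√(4πDt)), so D = M²/(4πt·(n_e·A·C_max)²).
n_e·A·C_max = 0.33 × 140 × 0.20 = 9.240 kg/m.
D = 260²/(4π × 600 × 9.240²) = 0.105 m²/day.

0.105 m²/day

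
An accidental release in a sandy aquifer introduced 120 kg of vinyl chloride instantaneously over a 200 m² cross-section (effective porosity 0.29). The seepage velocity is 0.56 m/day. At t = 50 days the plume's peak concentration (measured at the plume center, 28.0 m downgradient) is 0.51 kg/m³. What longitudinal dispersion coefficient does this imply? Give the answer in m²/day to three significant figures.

At the plume center C_max = M/(n_e·A·√(4πDt)), so D = M²/(4πt·(n_e·A·C_max)²).
n_e·A·C_max = 0.29 × 200 × 0.51 = 29.58 kg/m.
D = 120²/(4π × 50 × 29.58²) = 0.0262 m²/day.

0.0262 m²/day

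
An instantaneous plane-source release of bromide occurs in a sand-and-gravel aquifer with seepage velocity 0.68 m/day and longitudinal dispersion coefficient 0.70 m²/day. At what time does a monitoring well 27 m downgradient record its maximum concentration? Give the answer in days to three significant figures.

38.2 days

For the 1D instantaneous-source solution, setting ∂C/∂t = 0 at fixed x gives v²t² + 2Dt − x² = 0, so t = (√(D² + v²x²) − D)/v².
√(D² + v²x²) = √(0.70² + 0.68² × 27²) = 18.37; v² = 0.4624.
t = (18.37 − 0.70)/0.4624 = 38.2 days (vs. the pure-advection estimate x/v = 39.7 d).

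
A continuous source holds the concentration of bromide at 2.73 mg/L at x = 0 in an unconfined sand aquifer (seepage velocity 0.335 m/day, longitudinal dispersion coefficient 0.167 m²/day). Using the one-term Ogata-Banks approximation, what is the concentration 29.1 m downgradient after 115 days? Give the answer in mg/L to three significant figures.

For a continuous step input, C/C₀ ≈ ½·erfc((x−vt)/(2√(Dt))).
vt = 0.335 × 115 = 38.525 m and 2√(Dt) = 2√(0.167 × 115) = 8.765 m.
Argument (x−vt)/(2√(Dt)) = (29.1 − 38.525)/8.765 = -1.075; ½·erfc(-1.075) = 0.9358.
C = 2.73 × 0.9358 = 2.55 mg/L.

2.55 mg/L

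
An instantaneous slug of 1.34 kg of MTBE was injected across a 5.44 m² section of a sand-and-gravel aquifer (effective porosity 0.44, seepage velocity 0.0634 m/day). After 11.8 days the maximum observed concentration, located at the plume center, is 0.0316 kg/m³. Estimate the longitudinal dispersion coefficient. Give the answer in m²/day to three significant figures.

2.12 m²/day

At the plume center C_max = M/(n_e·A·√(4πDt)), so D = M²/(4πt·(n_e·A·C_max)²).
n_e·A·C_max = 0.44 × 5.44 × 0.0316 = 0.07564 kg/m.
D = 1.34²/(4π × 11.8 × 0.07564²) = 2.12 m²/day.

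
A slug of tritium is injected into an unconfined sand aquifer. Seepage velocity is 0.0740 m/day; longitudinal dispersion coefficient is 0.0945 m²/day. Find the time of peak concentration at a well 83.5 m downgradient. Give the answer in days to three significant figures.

For the 1D instantaneous-source solution, setting ∂C/∂t = 0 at fixed x gives v²t² + 2Dt − x² = 0, so t = (√(D² + v²x²) − D)/v².
√(D² + v²x²) = √(0.0945² + 0.0740² × 83.5²) = 6.180; v² = 0.005476.
t = (6.180 − 0.0945)/0.005476 = 1110 days (vs. the pure-advection estimate x/v = 1130 d).

1110 days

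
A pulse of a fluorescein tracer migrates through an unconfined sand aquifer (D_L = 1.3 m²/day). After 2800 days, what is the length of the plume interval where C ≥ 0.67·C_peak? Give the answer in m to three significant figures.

153 m

The plume is Gaussian with σ = √(2Dt) = √(2 × 1.3 × 2800) = 85.32 m.
C/C_peak = exp(−Δx²/(2σ²)) = 0.67 ⇒ Δx = σ·√(−2 ln 0.67) = 85.32 × 0.8950 = 76.36 m.
Width = 2Δx = 153 m.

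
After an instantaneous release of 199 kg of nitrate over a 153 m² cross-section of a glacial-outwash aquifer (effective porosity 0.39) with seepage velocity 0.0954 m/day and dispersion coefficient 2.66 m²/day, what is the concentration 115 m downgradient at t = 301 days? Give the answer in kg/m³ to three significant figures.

For an instantaneous plane source, C(x,t) = M/(n_e·A·√(4πDt)) · exp(−(x−vt)²/(4Dt)), with n_e·A the pore (flow) area.
Plume center vt = 0.0954 × 301 = 28.7154 m, so the well at 115 m is 86.2846 m downgradient of the peak.
√(4πDt) = 100.3 m, giving peak height M/(n_e·A·√(4πDt)) = 199/(0.39 × 153 × 100.3) = 0.03325 kg/m³.
(x−vt)²/(4Dt) = (86.2846)²/(4 × 2.66 × 301) = 2.325; exp(−2.325) = 0.09778.
C = 0.03325 × 0.09778 = 0.00325 kg/m³.

0.00325 kg/m³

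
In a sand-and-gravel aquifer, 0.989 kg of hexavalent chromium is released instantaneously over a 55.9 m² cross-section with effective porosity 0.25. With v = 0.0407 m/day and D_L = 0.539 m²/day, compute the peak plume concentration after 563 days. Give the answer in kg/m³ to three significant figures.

The peak of an instantaneous 1D plume sits at x = vt; there the Gaussian factor is 1 and C_max = M/(n_e·A·√(4πDt)), where n_e·A is the pore area the mass is dissolved in.
√(4πDt) = √(4π × 0.539 × 563) = 61.75 m, so C_max = 0.989/(0.25 × 55.9 × 61.75) = 0.00115 kg/m³.

0.00115 kg/m³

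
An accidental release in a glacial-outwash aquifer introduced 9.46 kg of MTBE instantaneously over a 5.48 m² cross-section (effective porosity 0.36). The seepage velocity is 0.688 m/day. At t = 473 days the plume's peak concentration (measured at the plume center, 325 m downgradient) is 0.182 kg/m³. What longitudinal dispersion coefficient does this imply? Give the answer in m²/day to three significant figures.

At the plume center C_max = M/(n_e·A·√(4πDt)), so D = M²/(4πt·(n_e·A·C_max)²).
n_e·A·C_max = 0.36 × 5.48 × 0.182 = 0.3590 kg/m.
D = 9.46²/(4π × 473 × 0.3590²) = 0.117 m²/day.

0.117 m²/day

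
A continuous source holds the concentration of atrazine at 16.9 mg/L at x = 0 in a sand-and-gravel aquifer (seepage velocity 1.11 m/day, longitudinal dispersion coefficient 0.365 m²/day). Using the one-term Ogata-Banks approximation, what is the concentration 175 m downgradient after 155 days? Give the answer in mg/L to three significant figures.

6.60 mg/L

For a continuous step input, C/C₀ ≈ ½·erfc((x−vt)/(2√(Dt))).
vt = 1.11 × 155 = 172.05 m and 2√(Dt) = 2√(0.365 × 155) = 15.04 m.
Argument (x−vt)/(2√(Dt)) = (175 − 172.05)/15.04 = 0.1961; ½·erfc(0.1961) = 0.3908.
C = 16.9 × 0.3908 = 6.60 mg/L.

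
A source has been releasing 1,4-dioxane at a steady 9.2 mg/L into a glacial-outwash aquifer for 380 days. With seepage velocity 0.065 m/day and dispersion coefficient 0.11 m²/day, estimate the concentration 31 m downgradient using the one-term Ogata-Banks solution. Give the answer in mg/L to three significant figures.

2.26 mg/L

For a continuous step input, C/C₀ ≈ ½·erfc((x−vt)/(2√(Dt))).
vt = 0.065 × 380 = 24.7 m and 2√(Dt) = 2√(0.11 × 380) = 12.93 m.
Argument (x−vt)/(2√(Dt)) = (31 − 24.7)/12.93 = 0.4872; ½·erfc(0.4872) = 0.2454.
C = 9.2 × 0.2454 = 2.26 mg/L.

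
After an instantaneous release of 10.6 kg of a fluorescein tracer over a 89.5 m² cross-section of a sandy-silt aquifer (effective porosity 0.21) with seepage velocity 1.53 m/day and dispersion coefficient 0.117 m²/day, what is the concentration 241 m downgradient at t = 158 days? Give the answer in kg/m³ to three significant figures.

For an instantaneous plane source, C(x,t) = M/(n_e·A·√(4πDt)) · exp(−(x−vt)²/(4Dt)), with n_e·A the pore (flow) area.
Plume center vt = 1.53 × 158 = 241.74 m, so the well at 241 m is 0.74 m upgradient of the peak.
√(4πDt) = 15.24 m, giving peak height M/(n_e·A·√(4πDt)) = 10.6/(0.21 × 89.5 × 15.24) = 0.03701 kg/m³.
(x−vt)²/(4Dt) = (-0.74)²/(4 × 0.117 × 158) = 0.007406; exp(−0.007406) = 0.9926.
C = 0.03701 × 0.9926 = 0.0367 kg/m³.

0.0367 kg/m³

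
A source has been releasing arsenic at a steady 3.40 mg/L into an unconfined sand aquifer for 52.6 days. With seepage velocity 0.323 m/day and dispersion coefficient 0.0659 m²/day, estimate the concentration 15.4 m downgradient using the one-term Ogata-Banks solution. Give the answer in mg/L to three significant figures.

For a continuous step input, C/C₀ ≈ ½·erfc((x−vt)/(2√(Dt))).
vt = 0.323 × 52.6 = 16.9898 m and 2√(Dt) = 2√(0.0659 × 52.6) = 3.724 m.
Argument (x−vt)/(2√(Dt)) = (15.4 − 16.9898)/3.724 = -0.4269; ½·erfc(-0.4269) = 0.7270.
C = 3.40 × 0.7270 = 2.47 mg/L.

2.47 mg/L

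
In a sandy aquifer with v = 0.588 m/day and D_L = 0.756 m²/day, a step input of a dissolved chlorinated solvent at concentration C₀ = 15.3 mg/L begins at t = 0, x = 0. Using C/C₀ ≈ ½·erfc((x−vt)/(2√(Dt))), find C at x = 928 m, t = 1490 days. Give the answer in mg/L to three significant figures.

2.10 mg/L

For a continuous step input, C/C₀ ≈ ½·erfc((x−vt)/(2√(Dt))).
vt = 0.588 × 1490 = 876.12 m and 2√(Dt) = 2√(0.756 × 1490) = 67.12 m.
Argument (x−vt)/(2√(Dt)) = (928 − 876.12)/67.12 = 0.7729; ½·erfc(0.7729) = 0.1372.
C = 15.3 × 0.1372 = 2.10 mg/L.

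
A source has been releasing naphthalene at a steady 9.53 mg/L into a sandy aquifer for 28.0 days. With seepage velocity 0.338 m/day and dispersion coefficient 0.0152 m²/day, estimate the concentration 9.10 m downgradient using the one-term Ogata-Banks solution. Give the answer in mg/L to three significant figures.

6.23 mg/L

For a continuous step input, C/C₀ ≈ ½·erfc((x−vt)/(2√(Dt))).
vt = 0.338 × 28.0 = 9.464 m and 2√(Dt) = 2√(0.0152 × 28.0) = 1.305 m.
Argument (x−vt)/(2√(Dt)) = (9.10 − 9.464)/1.305 = -0.2789; ½·erfc(-0.2789) = 0.6534.
C = 9.53 × 0.6534 = 6.23 mg/L.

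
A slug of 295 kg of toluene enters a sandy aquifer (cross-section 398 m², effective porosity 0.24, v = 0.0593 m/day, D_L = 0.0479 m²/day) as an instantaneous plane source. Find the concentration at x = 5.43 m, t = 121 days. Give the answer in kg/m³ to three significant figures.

For an instantaneous plane source, C(x,t) = M/(n_e·A·√(4πDt)) · exp(−(x−vt)²/(4Dt)), with n_e·A the pore (flow) area.
Plume center vt = 0.0593 × 121 = 7.1753 m, so the well at 5.43 m is 1.7453 m upgradient of the peak.
√(4πDt) = 8.534 m, giving peak height M/(n_e·A·√(4πDt)) = 295/(0.24 × 398 × 8.534) = 0.3619 kg/m³.
(x−vt)²/(4Dt) = (-1.7453)²/(4 × 0.0479 × 121) = 0.1314; exp(−0.1314) = 0.8769.
C = 0.3619 × 0.8769 = 0.317 kg/m³.

0.317 kg/m³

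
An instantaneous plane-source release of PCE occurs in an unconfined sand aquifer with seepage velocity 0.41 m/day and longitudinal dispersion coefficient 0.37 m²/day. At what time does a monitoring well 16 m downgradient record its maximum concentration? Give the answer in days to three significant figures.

For the 1D instantaneous-source solution, setting ∂C/∂t = 0 at fixed x gives v²t² + 2Dt − x² = 0, so t = (√(D² + v²x²) − D)/v².
√(D² + v²x²) = √(0.37² + 0.41² × 16²) = 6.570; v² = 0.1681.
t = (6.570 − 0.37)/0.1681 = 36.9 days (vs. the pure-advection estimate x/v = 39.0 d).

36.9 days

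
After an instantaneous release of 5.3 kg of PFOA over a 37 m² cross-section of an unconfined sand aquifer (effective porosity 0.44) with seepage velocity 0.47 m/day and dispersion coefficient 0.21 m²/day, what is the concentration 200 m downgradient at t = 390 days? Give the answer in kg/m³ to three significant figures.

For an instantaneous plane source, C(x,t) = M/(n_e·A·√(4πDt)) · exp(−(x−vt)²/(4Dt)), with n_e·A the pore (flow) area.
Plume center vt = 0.47 × 390 = 183.3 m, so the well at 200 m is 16.7 m downgradient of the peak.
√(4πDt) = 32.08 m, giving peak height M/(n_e·A·√(4πDt)) = 5.3/(0.44 × 37 × 32.08) = 0.01015 kg/m³.
(x−vt)²/(4Dt) = (16.7)²/(4 × 0.21 × 390) = 0.8513; exp(−0.8513) = 0.4269.
C = 0.01015 × 0.4269 = 0.00433 kg/m³.

0.00433 kg/m³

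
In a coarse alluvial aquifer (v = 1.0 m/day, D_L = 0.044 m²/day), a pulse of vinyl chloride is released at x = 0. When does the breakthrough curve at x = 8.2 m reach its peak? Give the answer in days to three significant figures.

8.16 days

For the 1D instantaneous-source solution, setting ∂C/∂t = 0 at fixed x gives v²t² + 2Dt − x² = 0, so t = (√(D² + v²x²) − D)/v².
√(D² + v²x²) = √(0.044² + 1.0² × 8.2²) = 8.200; v² = 1.
t = (8.200 − 0.044)/1 = 8.16 days (vs. the pure-advection estimate x/v = 8.20 d).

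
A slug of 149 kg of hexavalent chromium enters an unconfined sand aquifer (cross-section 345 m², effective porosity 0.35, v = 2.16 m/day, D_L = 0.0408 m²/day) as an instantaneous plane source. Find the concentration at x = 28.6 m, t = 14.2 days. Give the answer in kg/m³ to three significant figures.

For an instantaneous plane source, C(x,t) = M/(n_e·A·√(4πDt)) · exp(−(x−vt)²/(4Dt)), with n_e·A the pore (flow) area.
Plume center vt = 2.16 × 14.2 = 30.672 m, so the well at 28.6 m is 2.072 m upgradient of the peak.
√(4πDt) = 2.698 m, giving peak height M/(n_e·A·√(4πDt)) = 149/(0.35 × 345 × 2.698) = 0.4574 kg/m³.
(x−vt)²/(4Dt) = (-2.072)²/(4 × 0.0408 × 14.2) = 1.853; exp(−1.853) = 0.1568.
C = 0.4574 × 0.1568 = 0.0717 kg/m³.

0.0717 kg/m³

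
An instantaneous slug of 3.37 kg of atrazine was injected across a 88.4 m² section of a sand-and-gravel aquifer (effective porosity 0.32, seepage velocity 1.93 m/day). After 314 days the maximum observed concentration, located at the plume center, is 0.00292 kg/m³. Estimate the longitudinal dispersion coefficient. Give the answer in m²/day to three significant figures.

At the plume center C_max = M/(n_e·A·√(4πDt)), so D = M²/(4πt·(n_e·A·C_max)²).
n_e·A·C_max = 0.32 × 88.4 × 0.00292 = 0.08260 kg/m.
D = 3.37²/(4π × 314 × 0.08260²) = 0.422 m²/day.

0.422 m²/day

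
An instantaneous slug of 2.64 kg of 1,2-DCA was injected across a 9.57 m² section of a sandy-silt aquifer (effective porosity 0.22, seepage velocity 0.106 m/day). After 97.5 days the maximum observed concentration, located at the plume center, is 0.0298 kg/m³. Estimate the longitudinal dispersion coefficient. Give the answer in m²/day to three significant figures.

1.45 m²/day

At the plume center C_max = M/(n_e·A·√(4πDt)), so D = M²/(4πt·(n_e·A·C_max)²).
n_e·A·C_max = 0.22 × 9.57 × 0.0298 = 0.06274 kg/m.
D = 2.64²/(4π × 97.5 × 0.06274²) = 1.45 m²/day.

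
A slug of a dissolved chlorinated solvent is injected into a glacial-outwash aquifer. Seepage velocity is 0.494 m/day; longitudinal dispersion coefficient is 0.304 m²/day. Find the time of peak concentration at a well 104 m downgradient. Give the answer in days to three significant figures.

For the 1D instantaneous-source solution, setting ∂C/∂t = 0 at fixed x gives v²t² + 2Dt − x² = 0, so t = (√(D² + v²x²) − D)/v².
√(D² + v²x²) = √(0.304² + 0.494² × 104²) = 51.38; v² = 0.244036.
t = (51.38 − 0.304)/0.244036 = 209 days (vs. the pure-advection estimate x/v = 211 d).

209 days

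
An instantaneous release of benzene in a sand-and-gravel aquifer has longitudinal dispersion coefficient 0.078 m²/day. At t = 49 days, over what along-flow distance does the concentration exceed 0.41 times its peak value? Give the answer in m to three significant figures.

The plume is Gaussian with σ = √(2Dt) = √(2 × 0.078 × 49) = 2.765 m.
C/C_peak = exp(−Δx²/(2σ²)) = 0.41 ⇒ Δx = σ·√(−2 ln 0.41) = 2.765 × 1.335 = 3.691 m.
Width = 2Δx = 7.38 m.

7.38 m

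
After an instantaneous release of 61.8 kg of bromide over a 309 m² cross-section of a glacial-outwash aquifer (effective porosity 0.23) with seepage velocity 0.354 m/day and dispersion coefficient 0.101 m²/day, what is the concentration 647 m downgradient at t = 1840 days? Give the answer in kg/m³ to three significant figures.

For an instantaneous plane source, C(x,t) = M/(n_e·A·√(4πDt)) · exp(−(x−vt)²/(4Dt)), with n_e·A the pore (flow) area.
Plume center vt = 0.354 × 1840 = 651.36 m, so the well at 647 m is 4.36 m upgradient of the peak.
√(4πDt) = 48.33 m, giving peak height M/(n_e·A·√(4πDt)) = 61.8/(0.23 × 309 × 48.33) = 0.01799 kg/m³.
(x−vt)²/(4Dt) = (-4.36)²/(4 × 0.101 × 1840) = 0.02557; exp(−0.02557) = 0.9748.
C = 0.01799 × 0.9748 = 0.0175 kg/m³.

0.0175 kg/m³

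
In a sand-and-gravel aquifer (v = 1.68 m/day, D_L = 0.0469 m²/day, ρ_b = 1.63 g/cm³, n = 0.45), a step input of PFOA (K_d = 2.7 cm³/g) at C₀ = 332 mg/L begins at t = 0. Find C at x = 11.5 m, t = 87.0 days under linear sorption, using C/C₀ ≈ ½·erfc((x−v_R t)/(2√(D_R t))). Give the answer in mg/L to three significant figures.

Retardation factor R = 1 + ρ_b·K_d/n = 1 + 1.63 × 2.7/0.45 = 10.78.
Sorption retards both mechanisms: v_R = v/R = 0.1558 m/day, D_R = D/R = 0.004351 m²/day.
v_R·t = 0.1558 × 87.0 = 13.5546 m; 2√(D_R t) = 1.231 m; argument = (11.5 − 13.5546)/1.231 = -1.669.
C = C₀ × ½·erfc(-1.669) = 332 × 0.9909 = 329 mg/L.

329 mg/L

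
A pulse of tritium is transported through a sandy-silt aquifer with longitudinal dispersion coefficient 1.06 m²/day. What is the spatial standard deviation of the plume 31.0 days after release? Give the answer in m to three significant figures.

8.11 m

Dispersive spreading gives a Gaussian with σ² = 2Dt; advection only shifts the center.
σ = √(2 × 1.06 × 31.0) = 8.11 m.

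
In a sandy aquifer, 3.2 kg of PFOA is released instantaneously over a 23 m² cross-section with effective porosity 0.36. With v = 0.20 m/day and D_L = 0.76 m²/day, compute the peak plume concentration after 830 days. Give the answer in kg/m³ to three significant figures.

0.00434 kg/m³

The peak of an instantaneous 1D plume sits at x = vt; there the Gaussian factor is 1 and C_max = M/(n_e·A·√(4πDt)), where n_e·A is the pore area the mass is dissolved in.
√(4πDt) = √(4π × 0.76 × 830) = 89.03 m, so C_max = 3.2/(0.36 × 23 × 89.03) = 0.00434 kg/m³.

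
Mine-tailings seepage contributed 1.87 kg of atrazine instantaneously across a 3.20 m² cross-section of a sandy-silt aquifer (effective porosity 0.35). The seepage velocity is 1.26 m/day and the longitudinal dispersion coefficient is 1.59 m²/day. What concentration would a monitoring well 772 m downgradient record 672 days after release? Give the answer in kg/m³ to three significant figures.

0.00390 kg/m³

For an instantaneous plane source, C(x,t) = M/(n_e·A·√(4πDt)) · exp(−(x−vt)²/(4Dt)), with n_e·A the pore (flow) area.
Plume center vt = 1.26 × 672 = 846.72 m, so the well at 772 m is 74.72 m upgradient of the peak.
√(4πDt) = 115.9 m, giving peak height M/(n_e·A·√(4πDt)) = 1.87/(0.35 × 3.20 × 115.9) = 0.01441 kg/m³.
(x−vt)²/(4Dt) = (-74.72)²/(4 × 1.59 × 672) = 1.306; exp(−1.306) = 0.2709.
C = 0.01441 × 0.2709 = 0.00390 kg/m³.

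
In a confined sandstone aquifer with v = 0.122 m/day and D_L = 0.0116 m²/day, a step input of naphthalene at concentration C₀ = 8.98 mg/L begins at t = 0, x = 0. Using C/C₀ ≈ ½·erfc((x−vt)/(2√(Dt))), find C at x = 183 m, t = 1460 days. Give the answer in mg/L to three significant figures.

For a continuous step input, C/C₀ ≈ ½·erfc((x−vt)/(2√(Dt))).
vt = 0.122 × 1460 = 178.12 m and 2√(Dt) = 2√(0.0116 × 1460) = 8.231 m.
Argument (x−vt)/(2√(Dt)) = (183 − 178.12)/8.231 = 0.5929; ½·erfc(0.5929) = 0.2009.
C = 8.98 × 0.2009 = 1.80 mg/L.

1.80 mg/L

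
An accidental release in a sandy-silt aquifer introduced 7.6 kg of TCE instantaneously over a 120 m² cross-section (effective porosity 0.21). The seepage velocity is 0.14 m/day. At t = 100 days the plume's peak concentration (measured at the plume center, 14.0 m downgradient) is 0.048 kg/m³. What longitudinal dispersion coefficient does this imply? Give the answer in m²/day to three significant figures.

At the plume center C_max = M/(n_e·A·√(4πDt)), so D = M²/(4πt·(n_e·A·C_max)²).
n_e·A·C_max = 0.21 × 120 × 0.048 = 1.210 kg/m.
D = 7.6²/(4π × 100 × 1.210²) = 0.0314 m²/day.

0.0314 m²/day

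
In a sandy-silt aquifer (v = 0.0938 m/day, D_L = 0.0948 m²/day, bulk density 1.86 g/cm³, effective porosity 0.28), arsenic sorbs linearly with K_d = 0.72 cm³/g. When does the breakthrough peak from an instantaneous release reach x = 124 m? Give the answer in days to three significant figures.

7580 days

Retardation factor R = 1 + ρ_b·K_d/n = 1 + 1.86 × 0.72/0.28 = 5.783.
Sorption retards both mechanisms: v_R = v/R = 0.01622 m/day, D_R = D/R = 0.01639 m²/day.
Peak time from v_R²t² + 2D_R t − x² = 0: t = (√(D_R² + v_R²x²) − D_R)/v_R².
√(D_R² + v_R²x²) = √(0.01639² + 0.01622² × 124²) = 2.011; v_R² = 0.0002631.
t = (2.011 − 0.01639)/0.0002631 = 7580 days.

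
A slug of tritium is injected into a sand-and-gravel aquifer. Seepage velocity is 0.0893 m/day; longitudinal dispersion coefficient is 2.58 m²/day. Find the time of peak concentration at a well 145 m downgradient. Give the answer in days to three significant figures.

For the 1D instantaneous-source solution, setting ∂C/∂t = 0 at fixed x gives v²t² + 2Dt − x² = 0, so t = (√(D² + v²x²) − D)/v².
√(D² + v²x²) = √(2.58² + 0.0893² × 145²) = 13.20; v² = 0.00797449.
t = (13.20 − 2.58)/0.00797449 = 1330 days (vs. the pure-advection estimate x/v = 1620 d).

1330 days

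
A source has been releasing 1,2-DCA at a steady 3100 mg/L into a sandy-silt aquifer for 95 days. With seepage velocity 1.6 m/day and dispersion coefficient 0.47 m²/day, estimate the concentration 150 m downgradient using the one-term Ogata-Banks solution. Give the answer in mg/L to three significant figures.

1810 mg/L

For a continuous step input, C/C₀ ≈ ½·erfc((x−vt)/(2√(Dt))).
vt = 1.6 × 95 = 152 m and 2√(Dt) = 2√(0.47 × 95) = 13.36 m.
Argument (x−vt)/(2√(Dt)) = (150 − 152)/13.36 = -0.1497; ½·erfc(-0.1497) = 0.5838.
C = 3100 × 0.5838 = 1810 mg/L.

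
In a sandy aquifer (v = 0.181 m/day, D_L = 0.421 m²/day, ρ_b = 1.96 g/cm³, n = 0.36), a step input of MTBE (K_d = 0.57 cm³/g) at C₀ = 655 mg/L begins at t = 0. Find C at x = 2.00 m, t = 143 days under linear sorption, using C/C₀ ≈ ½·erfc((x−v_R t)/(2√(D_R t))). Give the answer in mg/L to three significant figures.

Retardation factor R = 1 + ρ_b·K_d/n = 1 + 1.96 × 0.57/0.36 = 4.103.
Sorption retards both mechanisms: v_R = v/R = 0.04411 m/day, D_R = D/R = 0.1026 m²/day.
v_R·t = 0.04411 × 143 = 6.30773 m; 2√(D_R t) = 7.661 m; argument = (2.00 − 6.30773)/7.661 = -0.5623.
C = C₀ × ½·erfc(-0.5623) = 655 × 0.7868 = 515 mg/L.

515 mg/L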